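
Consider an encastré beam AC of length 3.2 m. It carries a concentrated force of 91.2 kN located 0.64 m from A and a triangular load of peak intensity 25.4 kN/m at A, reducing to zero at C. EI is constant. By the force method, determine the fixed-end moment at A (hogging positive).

M_A = 50.36 kN·m

Take the two fixed-end moments M_A, M_C as redundants; the released structure is the simple span AC.
On the primary (simply-supported) span, the end slopes from the loading are:
  at A: point load 91.2 at a = 0.64: Pab(L + b)/(6LEI) = 44.83/EI
  at C: point load 91.2 at a = 0.64: Pab(L + a)/(6LEI) = 29.88/EI
  at A: triangular load, peak 25.4: w₀L³/(45EI) = 18.5/EI
  at C: triangular load, peak 25.4: 7w₀L³/(360EI) = 16.18/EI
  θ_A0 = 63.32/EI,  θ_C0 = 46.07/EI
Flexibility coefficients: a unit moment at one end gives L/(3EI) there and L/(6EI) at the far end, so f₁₁ = f₂₂ = 1.067/EI and f₁₂ = f₂₁ = 0.5333/EI.
Compatibility — zero rotation at each built-in end:
  1.067 M_A + 0.5333 M_C = 63.32
  0.5333 M_A + 1.067 M_C = 46.07
Solving the pair gives M_A = 50.36 kN·m and M_C = 18.01 kN·m (hogging).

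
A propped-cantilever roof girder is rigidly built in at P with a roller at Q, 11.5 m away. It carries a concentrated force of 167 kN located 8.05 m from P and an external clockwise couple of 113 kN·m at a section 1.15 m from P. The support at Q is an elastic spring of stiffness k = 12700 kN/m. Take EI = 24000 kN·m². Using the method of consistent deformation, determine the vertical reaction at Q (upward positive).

Choose R_Q as the redundant. The primary structure is the cantilever fixed at P.
Free-end deflection of the primary structure under the applied loading (downward +):
  point load 167 at a = 8.05: Pa²(3L − a)/(6EI) = 47707/EI
  clockwise couple 113 at a = 1.15: M₀a(2L − a)/(2EI) = 1420/EI
  δ_0 = 49127/EI
Flexibility coefficient — unit upward force at Q: δ_{QQ} = L³/(3EI) = 507/EI.
With EI = 24000 kN·m²: δ_0 = 2.0469 m and δ_{QQ} = 0.021123 m/kN.
Compatibility — the spring shortens by R_Q/k under the reaction it provides: δ_0 − R_Q·δ_{QQ} = R_Q/k. With 1/k = 0.000079 m/kN, R_Q = δ_0 / (δ_{QQ} + 1/k) = 2.0469 / (0.021123 + 0.000079) = 96.55 kN.

R_Q = 96.55 kN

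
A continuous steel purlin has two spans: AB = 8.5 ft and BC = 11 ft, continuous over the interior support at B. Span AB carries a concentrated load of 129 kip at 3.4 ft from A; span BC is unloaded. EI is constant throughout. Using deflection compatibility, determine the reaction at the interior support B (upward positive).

R_B = 68.35 kip

Take M_B as the redundant. Released structure: two simple spans AB and BC with a hinge at B.
Discontinuity in slope at B on the released structure — sum the simple-span end rotations:
  span AB: point load 129 at a = 3.4: Pab(L + a)/(6LEI) = 521.9/EI
  relative rotation θ_0 = (521.9 + 0)/EI = 521.9/EI
A unit hogging moment at B produces rotation L₁/(3EI) + L₂/(3EI) = 6.5/EI.
Compatibility: M_B·(L₁+L₂)/(3EI) = θ_0, giving M_B = 80.3 kip·ft (hogging).
Span AB, ΣM about A with M_B applied at B: R_B^{AB}·8.5 = 438.6 + 80.3, so R_B^{AB} = 61.05 kip and R_A = 129 − 61.05 = 67.95 kip.
Span BC, ΣM about C: R_B^{BC}·11 = 0 + 80.3, so R_B^{BC} = 7.3 kip and R_C = 0 − 7.3 = -7.3 kip.
R_B = 61.05 + 7.3 = 68.35 kip.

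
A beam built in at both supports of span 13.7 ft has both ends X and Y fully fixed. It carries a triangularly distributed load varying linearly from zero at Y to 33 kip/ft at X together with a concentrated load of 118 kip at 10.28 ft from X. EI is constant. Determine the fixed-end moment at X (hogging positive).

M_X = 385.3 kip·ft

Take the two fixed-end moments M_X, M_Y as redundants; the released structure is the simple span XY.
Simple-span end rotations at X and Y under the given loads:
  at X: triangular load, peak 33: w₀L³/(45EI) = 1886/EI
  at Y: triangular load, peak 33: 7w₀L³/(360EI) = 1650/EI
  at X: point load 118 at a = 10.28: Pab(L + b)/(6LEI) = 864/EI
  at Y: point load 118 at a = 10.28: Pab(L + a)/(6LEI) = 1210/EI
  θ_X0 = 2750/EI,  θ_Y0 = 2860/EI
Flexibility coefficients: a unit moment at one end gives L/(3EI) there and L/(6EI) at the far end, so f₁₁ = f₂₂ = 4.567/EI and f₁₂ = f₂₁ = 2.283/EI.
Compatibility — zero rotation at each built-in end:
  4.567 M_X + 2.283 M_Y = 2750
  2.283 M_X + 4.567 M_Y = 2860
Solving the pair gives M_X = 385.3 kip·ft and M_Y = 433.7 kip·ft (hogging).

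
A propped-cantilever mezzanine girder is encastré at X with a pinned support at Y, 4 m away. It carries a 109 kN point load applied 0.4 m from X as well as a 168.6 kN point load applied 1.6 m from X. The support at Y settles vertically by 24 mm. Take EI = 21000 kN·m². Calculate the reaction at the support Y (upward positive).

R_Y = 13.02 kN

Take the reaction at Y as the redundant and release it; the primary structure is a cantilever fixed at X.
Primary-structure tip deflection at Y by superposition:
  point load 109 at a = 0.4: Pa²(3L − a)/(6EI) = 33.72/EI
  point load 168.6 at a = 1.6: Pa²(3L − a)/(6EI) = 748.1/EI
  δ_0 = 781.9/EI
Flexibility coefficient — unit upward force at Y: δ_{YY} = L³/(3EI) = 21.33/EI.
With EI = 21000 kN·m²: δ_0 = 0.037231 m and δ_{YY} = 0.001016 m/kN.
Compatibility — the beam at Y must follow the support down by 0.024 m: δ_0 − R_Y·δ_{YY} = 0.024, so R_Y = (0.037231 − 0.024)/0.001016 = 13.02 kN.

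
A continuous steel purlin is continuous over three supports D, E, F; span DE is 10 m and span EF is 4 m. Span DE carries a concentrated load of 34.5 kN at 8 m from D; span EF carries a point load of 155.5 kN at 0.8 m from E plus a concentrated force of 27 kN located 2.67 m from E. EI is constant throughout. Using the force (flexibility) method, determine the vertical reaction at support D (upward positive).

Take M_E as the redundant. Released structure: two simple spans DE and EF with a hinge at E.
End slopes at the hinge E, treating each span as simply supported:
  span DE: point load 34.5 at a = 8: Pab(L + a)/(6LEI) = 165.6/EI
  span EF: point load 155.5 at a = 0.8: Pab(L + b)/(6LEI) = 119.4/EI
  span EF: point load 27 at a = 2.67: Pab(L + b)/(6LEI) = 21.29/EI
  relative rotation θ_0 = (165.6 + 140.7)/EI = 306.3/EI
A unit hogging moment at E produces rotation L₁/(3EI) + L₂/(3EI) = 4.667/EI.
Compatibility: M_E·(L₁+L₂)/(3EI) = θ_0, giving M_E = 65.64 kN·m (hogging).
Span DE, ΣM about D with M_E applied at E: R_E^{DE}·10 = 276 + 65.64, so R_E^{DE} = 34.16 kN and R_D = 34.5 − 34.16 = 0.3361 kN.

R_D = 0.3361 kN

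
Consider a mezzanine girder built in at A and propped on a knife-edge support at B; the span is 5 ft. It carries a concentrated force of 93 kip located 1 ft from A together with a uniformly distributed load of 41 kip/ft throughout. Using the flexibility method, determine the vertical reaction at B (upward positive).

Release the roller at B. Primary structure: cantilever fixed at A.
Primary-structure tip deflection at B by superposition:
  point load 93 at a = 1: Pa²(3L − a)/(6EI) = 217/EI
  UDL 41: wL⁴/(8EI) = 3203/EI
  δ_0 = 3420/EI
Flexibility coefficient — unit upward force at B: δ_{BB} = L³/(3EI) = 41.67/EI.
The prop prevents deflection at B: R_B = δ_0/δ_{BB} = 3420/41.67 = 82.08 kip.

R_B = 82.08 kip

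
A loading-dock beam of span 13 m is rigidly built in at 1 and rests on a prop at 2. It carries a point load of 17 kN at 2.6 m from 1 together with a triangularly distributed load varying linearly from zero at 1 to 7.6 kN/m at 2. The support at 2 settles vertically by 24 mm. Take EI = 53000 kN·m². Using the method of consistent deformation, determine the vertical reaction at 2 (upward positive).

R_2 = 26.39 kN

Take the reaction at 2 as the redundant and release it; the primary structure is a cantilever fixed at 1.
Free-end deflection of the primary structure under the applied loading (downward +):
  point load 17 at a = 2.6: Pa²(3L − a)/(6EI) = 697.2/EI
  triangular load, peak 7.6 at the free end: 11w₀L⁴/(120EI) = 19897/EI
  δ_0 = 20595/EI
Tip deflection under a unit load at 2: L³/(3EI) = 732.3/EI.
With EI = 53000 kN·m²: δ_0 = 0.38858 m and δ_{22} = 0.013818 m/kN.
Compatibility — the beam at 2 must follow the support down by 0.024 m: δ_0 − R_2·δ_{22} = 0.024, so R_2 = (0.38858 − 0.024)/0.013818 = 26.39 kN.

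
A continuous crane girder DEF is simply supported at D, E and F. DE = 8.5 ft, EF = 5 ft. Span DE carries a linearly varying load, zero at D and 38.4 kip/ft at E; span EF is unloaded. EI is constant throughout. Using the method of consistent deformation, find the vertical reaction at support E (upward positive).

Insert a hinge at E; M_E is the redundant, and each span becomes simply supported.
End slopes at the hinge E, treating each span as simply supported:
  span DE: triangular load, peak 38.4: w₀L³/(45EI) = 524.1/EI
  relative rotation θ_0 = (524.1 + 0)/EI = 524.1/EI
A unit hogging moment at E produces rotation L₁/(3EI) + L₂/(3EI) = 4.5/EI.
Compatibility: M_E·(L₁+L₂)/(3EI) = θ_0, giving M_E = 116.5 kip·ft (hogging).
Span DE, ΣM about D with M_E applied at E: R_E^{DE}·8.5 = 924.8 + 116.5, so R_E^{DE} = 122.5 kip and R_D = 163.2 − 122.5 = 40.7 kip.
Span EF, ΣM about F: R_E^{EF}·5 = 0 + 116.5, so R_E^{EF} = 23.29 kip and R_F = 0 − 23.29 = -23.29 kip.
R_E = 122.5 + 23.29 = 145.8 kip.

R_E = 145.8 kip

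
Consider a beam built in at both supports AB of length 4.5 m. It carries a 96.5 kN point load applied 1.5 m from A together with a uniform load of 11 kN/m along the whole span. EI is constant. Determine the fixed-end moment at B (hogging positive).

Take the two fixed-end moments M_A, M_B as redundants; the released structure is the simple span AB.
End rotations of the released simple span under the applied load (×1/EI):
  at A: point load 96.5 at a = 1.5: Pab(L + b)/(6LEI) = 120.6/EI
  at B: point load 96.5 at a = 1.5: Pab(L + a)/(6LEI) = 96.5/EI
  at A: UDL 11: wL³/(24EI) = 41.77/EI
  at B: UDL 11: wL³/(24EI) = 41.77/EI
  θ_A0 = 162.4/EI,  θ_B0 = 138.3/EI
Flexibility coefficients: a unit moment at one end gives L/(3EI) there and L/(6EI) at the far end, so f₁₁ = f₂₂ = 1.5/EI and f₁₂ = f₂₁ = 0.75/EI.
Compatibility — zero rotation at each built-in end:
  1.5 M_A + 0.75 M_B = 162.4
  0.75 M_A + 1.5 M_B = 138.3
Solving the pair gives M_A = 82.9 kN·m and M_B = 50.73 kN·m (hogging).

M_B = 50.73 kN·m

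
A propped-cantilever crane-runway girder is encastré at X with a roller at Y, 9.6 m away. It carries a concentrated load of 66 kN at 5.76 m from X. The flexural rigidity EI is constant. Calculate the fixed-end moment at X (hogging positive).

Take the reaction at Y as the redundant and release it; the primary structure is a cantilever fixed at X.
Primary-structure tip deflection at Y by superposition:
  point load 66 at a = 5.76: Pa²(3L − a)/(6EI) = 8409/EI
Tip deflection under a unit load at Y: L³/(3EI) = 294.9/EI.
Compatibility at Y: δ_0 − R_Y·δ_{YY} = 0, so R_Y = 8409/294.9 = 28.51 kN.
Moment equilibrium about X: M_X = Σ(load moments about X) − R_Y·L = 380.2 − 28.51×9.6 = 106.4 kN·m.

M_X = 106.4 kN·m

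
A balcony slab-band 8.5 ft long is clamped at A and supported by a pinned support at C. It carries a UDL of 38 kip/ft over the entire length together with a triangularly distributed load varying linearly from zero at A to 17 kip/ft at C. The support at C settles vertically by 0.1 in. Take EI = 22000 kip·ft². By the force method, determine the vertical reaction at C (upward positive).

Choose R_C as the redundant. The primary structure is the cantilever fixed at A.
Free-end deflection of the primary structure under the applied loading (downward +):
  UDL 38: wL⁴/(8EI) = 24795/EI
  triangular load, peak 17 at the free end: 11w₀L⁴/(120EI) = 8135/EI
  δ_0 = 32930/EI
Tip deflection under a unit load at C: L³/(3EI) = 204.7/EI.
With EI = 22000 kip·ft²: δ_0 = 1.4968 ft and δ_{CC} = 0.009305 ft/kip.
Compatibility — the beam at C must follow the support down by 0.008333 ft: δ_0 − R_C·δ_{CC} = 0.008333, so R_C = (1.4968 − 0.008333)/0.009305 = 160 kip.

R_C = 160 kip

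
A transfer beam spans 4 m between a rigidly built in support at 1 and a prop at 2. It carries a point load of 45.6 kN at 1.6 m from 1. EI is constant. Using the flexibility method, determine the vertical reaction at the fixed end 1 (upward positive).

Take the reaction at 2 as the redundant and release it; the primary structure is a cantilever fixed at 1.
Downward deflection at the released point 2 due to the loads:
  point load 45.6 at a = 1.6: Pa²(3L − a)/(6EI) = 202.3/EI
Flexibility coefficient — unit upward force at 2: δ_{22} = L³/(3EI) = 21.33/EI.
Compatibility at 2: δ_0 − R_2·δ_{22} = 0, so R_2 = 202.3/21.33 = 9.485 kN.
Vertical equilibrium: R_1 = ΣP − R_2 = 45.6 − 9.485 = 36.12 kN.

R_1 = 36.12 kN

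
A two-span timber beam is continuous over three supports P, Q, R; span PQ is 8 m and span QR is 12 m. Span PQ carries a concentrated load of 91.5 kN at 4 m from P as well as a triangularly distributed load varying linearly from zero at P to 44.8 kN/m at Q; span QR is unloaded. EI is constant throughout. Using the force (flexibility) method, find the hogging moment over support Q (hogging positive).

M_Q = 131.4 kN·m

Take M_Q as the redundant. Released structure: two simple spans PQ and QR with a hinge at Q.
Discontinuity in slope at Q on the released structure — sum the simple-span end rotations:
  span PQ: point load 91.5 at a = 4: Pab(L + a)/(6LEI) = 366/EI
  span PQ: triangular load, peak 44.8: w₀L³/(45EI) = 509.7/EI
  relative rotation θ_0 = (875.7 + 0)/EI = 875.7/EI
A unit hogging moment at Q produces rotation L₁/(3EI) + L₂/(3EI) = 6.667/EI.
Compatibility: M_Q·(L₁+L₂)/(3EI) = θ_0, giving M_Q = 131.4 kN·m (hogging).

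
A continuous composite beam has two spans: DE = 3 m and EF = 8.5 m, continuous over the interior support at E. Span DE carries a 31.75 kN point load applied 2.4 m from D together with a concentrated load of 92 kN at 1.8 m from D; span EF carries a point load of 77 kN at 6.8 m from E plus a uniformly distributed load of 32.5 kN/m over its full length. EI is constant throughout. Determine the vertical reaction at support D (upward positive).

R_D = -50.45 kN

Release continuity at E by inserting a hinge; the redundant is the internal moment M_E. The primary structure is two simply-supported spans DE and EF.
End slopes at the hinge E, treating each span as simply supported:
  span DE: point load 31.75 at a = 2.4: Pab(L + a)/(6LEI) = 13.72/EI
  span DE: point load 92 at a = 1.8: Pab(L + a)/(6LEI) = 52.99/EI
  span EF: point load 77 at a = 6.8: Pab(L + b)/(6LEI) = 178/EI
  span EF: UDL 32.5: wL³/(24EI) = 831.6/EI
  relative rotation θ_0 = (66.71 + 1010)/EI = 1076/EI
A unit hogging moment at E produces rotation L₁/(3EI) + L₂/(3EI) = 3.833/EI.
Slope continuity at E: θ_0 = M_E·3.833/EI, so M_E = 1076/3.833 = 280.8 kN·m (hogging).
Span DE, ΣM about D with M_E applied at E: R_E^{DE}·3 = 241.8 + 280.8, so R_E^{DE} = 174.2 kN and R_D = 123.8 − 174.2 = -50.45 kN.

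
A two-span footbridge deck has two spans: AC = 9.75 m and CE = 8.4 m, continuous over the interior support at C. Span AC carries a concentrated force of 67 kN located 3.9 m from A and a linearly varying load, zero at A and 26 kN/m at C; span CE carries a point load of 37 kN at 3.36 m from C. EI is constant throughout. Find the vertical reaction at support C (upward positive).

R_C = 172.3 kN

Insert a hinge at C; M_C is the redundant, and each span becomes simply supported.
End slopes at the hinge C, treating each span as simply supported:
  span AC: point load 67 at a = 3.9: Pab(L + a)/(6LEI) = 356.7/EI
  span AC: triangular load, peak 26: w₀L³/(45EI) = 535.5/EI
  span CE: point load 37 at a = 3.36: Pab(L + b)/(6LEI) = 167.1/EI
  relative rotation θ_0 = (892.2 + 167.1)/EI = 1059/EI
A unit hogging moment at C produces rotation L₁/(3EI) + L₂/(3EI) = 6.05/EI.
Compatibility: M_C·(L₁+L₂)/(3EI) = θ_0, giving M_C = 175.1 kN·m (hogging).
Span AC, ΣM about A with M_C applied at C: R_C^{AC}·9.75 = 1085 + 175.1, so R_C^{AC} = 129.3 kN and R_A = 193.8 − 129.3 = 64.49 kN.
Span CE, ΣM about E: R_C^{CE}·8.4 = 186.5 + 175.1, so R_C^{CE} = 43.04 kN and R_E = 37 − 43.04 = -6.044 kN.
R_C = 129.3 + 43.04 = 172.3 kN.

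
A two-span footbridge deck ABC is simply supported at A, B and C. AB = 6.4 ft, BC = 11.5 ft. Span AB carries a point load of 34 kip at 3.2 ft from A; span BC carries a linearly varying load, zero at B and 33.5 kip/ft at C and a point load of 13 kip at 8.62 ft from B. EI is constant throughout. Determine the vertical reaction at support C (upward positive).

R_C = 121.5 kip

Take M_B as the redundant. Released structure: two simple spans AB and BC with a hinge at B.
Rotations at B on the released spans (each span's end-slope, ×1/EI):
  span AB: point load 34 at a = 3.2: Pab(L + a)/(6LEI) = 87.04/EI
  span BC: triangular load, peak 33.5: 7w₀L³/(360EI) = 990.7/EI
  span BC: point load 13 at a = 8.62: Pab(L + b)/(6LEI) = 67.26/EI
  relative rotation θ_0 = (87.04 + 1058)/EI = 1145/EI
A unit hogging moment at B produces rotation L₁/(3EI) + L₂/(3EI) = 5.967/EI.
Slope continuity at B: θ_0 = M_B·5.967/EI, so M_B = 1145/5.967 = 191.9 kip·ft (hogging).
Span BC, ΣM about C: R_B^{BC}·11.5 = 775.8 + 191.9, so R_B^{BC} = 84.15 kip and R_C = 205.6 − 84.15 = 121.5 kip.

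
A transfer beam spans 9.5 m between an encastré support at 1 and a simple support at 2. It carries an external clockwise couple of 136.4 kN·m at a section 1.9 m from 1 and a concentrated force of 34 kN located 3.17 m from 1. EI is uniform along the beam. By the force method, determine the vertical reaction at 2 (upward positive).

Take the reaction at 2 as the redundant and release it; the primary structure is a cantilever fixed at 1.
Deflection at 2 on the released cantilever, summing each load's contribution:
  clockwise couple 136.4 at a = 1.9: M₀a(2L − a)/(2EI) = 2216/EI
  point load 34 at a = 3.17: Pa²(3L − a)/(6EI) = 1442/EI
  δ_0 = 3658/EI
Flexibility coefficient — unit upward force at 2: δ_{22} = L³/(3EI) = 285.8/EI.
The prop prevents deflection at 2: R_2 = δ_0/δ_{22} = 3658/285.8 = 12.8 kN.

R_2 = 12.8 kN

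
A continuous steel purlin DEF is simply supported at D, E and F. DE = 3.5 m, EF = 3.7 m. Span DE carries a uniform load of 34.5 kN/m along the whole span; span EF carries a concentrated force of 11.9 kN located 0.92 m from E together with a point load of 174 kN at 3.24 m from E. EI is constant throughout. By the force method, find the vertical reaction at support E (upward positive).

R_E = 118.5 kN

Release continuity at E by inserting a hinge; the redundant is the internal moment M_E. The primary structure is two simply-supported spans DE and EF.
End slopes at the hinge E, treating each span as simply supported:
  span DE: UDL 34.5: wL³/(24EI) = 61.63/EI
  span EF: point load 11.9 at a = 0.92: Pab(L + b)/(6LEI) = 8.884/EI
  span EF: point load 174 at a = 3.24: Pab(L + b)/(6LEI) = 48.6/EI
  relative rotation θ_0 = (61.63 + 57.48)/EI = 119.1/EI
A unit hogging moment at E produces rotation L₁/(3EI) + L₂/(3EI) = 2.4/EI.
Compatibility: M_E·(L₁+L₂)/(3EI) = θ_0, giving M_E = 49.63 kN·m (hogging).
Span DE, ΣM about D with M_E applied at E: R_E^{DE}·3.5 = 211.3 + 49.63, so R_E^{DE} = 74.55 kN and R_D = 120.8 − 74.55 = 46.2 kN.
Span EF, ΣM about F: R_E^{EF}·3.7 = 113.1 + 49.63, so R_E^{EF} = 43.99 kN and R_F = 185.9 − 43.99 = 141.9 kN.
R_E = 74.55 + 43.99 = 118.5 kN.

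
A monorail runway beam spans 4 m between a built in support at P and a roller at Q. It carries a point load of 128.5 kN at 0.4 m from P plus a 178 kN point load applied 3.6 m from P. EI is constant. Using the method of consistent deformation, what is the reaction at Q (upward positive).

Remove the prop at Q; the released (primary) structure is a cantilever built in at P.
Downward deflection at the released point Q due to the loads:
  point load 128.5 at a = 0.4: Pa²(3L − a)/(6EI) = 39.75/EI
  point load 178 at a = 3.6: Pa²(3L − a)/(6EI) = 3230/EI
  δ_0 = 3269/EI
Flexibility coefficient — unit upward force at Q: δ_{QQ} = L³/(3EI) = 21.33/EI.
The prop prevents deflection at Q: R_Q = δ_0/δ_{QQ} = 3269/21.33 = 153.3 kN.

R_Q = 153.3 kN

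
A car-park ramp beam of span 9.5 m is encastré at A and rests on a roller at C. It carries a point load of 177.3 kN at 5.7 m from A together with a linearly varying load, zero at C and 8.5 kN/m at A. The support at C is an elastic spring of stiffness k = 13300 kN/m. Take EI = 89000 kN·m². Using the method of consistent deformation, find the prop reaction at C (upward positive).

R_C = 82.73 kN

Remove the prop at C; the released (primary) structure is a cantilever built in at A.
Free-end deflection of the primary structure under the applied loading (downward +):
  point load 177.3 at a = 5.7: Pa²(3L − a)/(6EI) = 21890/EI
  triangular load, peak 8.5 at the fixed end: w₀L⁴/(30EI) = 2308/EI
  δ_0 = 24198/EI
Flexibility coefficient — unit upward force at C: δ_{CC} = L³/(3EI) = 285.8/EI.
With EI = 89000 kN·m²: δ_0 = 0.27188 m and δ_{CC} = 0.003211 m/kN.
Compatibility — the spring shortens by R_C/k under the reaction it provides: δ_0 − R_C·δ_{CC} = R_C/k. With 1/k = 0.000075 m/kN, R_C = δ_0 / (δ_{CC} + 1/k) = 0.27188 / (0.003211 + 0.000075) = 82.73 kN.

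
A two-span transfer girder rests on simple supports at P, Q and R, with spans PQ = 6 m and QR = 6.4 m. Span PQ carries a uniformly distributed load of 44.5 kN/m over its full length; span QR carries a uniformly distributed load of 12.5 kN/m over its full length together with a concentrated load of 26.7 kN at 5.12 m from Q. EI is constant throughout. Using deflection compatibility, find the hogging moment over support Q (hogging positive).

Insert a hinge at Q; M_Q is the redundant, and each span becomes simply supported.
Discontinuity in slope at Q on the released structure — sum the simple-span end rotations:
  span PQ: UDL 44.5: wL³/(24EI) = 400.5/EI
  span QR: UDL 12.5: wL³/(24EI) = 136.5/EI
  span QR: point load 26.7 at a = 5.12: Pab(L + b)/(6LEI) = 35/EI
  relative rotation θ_0 = (400.5 + 171.5)/EI = 572/EI
A unit hogging moment at Q produces rotation L₁/(3EI) + L₂/(3EI) = 4.133/EI.
Compatibility: M_Q·(L₁+L₂)/(3EI) = θ_0, giving M_Q = 138.4 kN·m (hogging).

M_Q = 138.4 kN·m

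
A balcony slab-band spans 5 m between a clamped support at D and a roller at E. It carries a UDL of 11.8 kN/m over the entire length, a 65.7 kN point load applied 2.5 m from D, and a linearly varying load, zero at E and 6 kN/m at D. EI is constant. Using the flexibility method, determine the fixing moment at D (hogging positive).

Release the roller at E. Primary structure: cantilever fixed at D.
Primary-structure tip deflection at E by superposition:
  UDL 11.8: wL⁴/(8EI) = 921.9/EI
  point load 65.7 at a = 2.5: Pa²(3L − a)/(6EI) = 855.5/EI
  triangular load, peak 6 at the fixed end: w₀L⁴/(30EI) = 125/EI
  δ_0 = 1902/EI
Flexibility coefficient — unit upward force at E: δ_{EE} = L³/(3EI) = 41.67/EI.
Compatibility at E: δ_0 − R_E·δ_{EE} = 0, so R_E = 1902/41.67 = 45.66 kN.
Moment equilibrium about D: M_D = Σ(load moments about D) − R_E·L = 336.8 − 45.66×5 = 108.5 kN·m.

M_D = 108.5 kN·m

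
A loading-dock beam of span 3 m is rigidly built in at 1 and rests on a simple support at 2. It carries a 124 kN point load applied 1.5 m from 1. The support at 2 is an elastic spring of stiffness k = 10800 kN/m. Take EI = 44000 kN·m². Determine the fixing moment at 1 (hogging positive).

M_1 = 106 kN·m

Take the reaction at 2 as the redundant and release it; the primary structure is a cantilever fixed at 1.
Downward deflection at the released point 2 due to the loads:
  point load 124 at a = 1.5: Pa²(3L − a)/(6EI) = 348.8/EI
Tip deflection under a unit load at 2: L³/(3EI) = 9/EI.
With EI = 44000 kN·m²: δ_0 = 0.007926 m and δ_{22} = 0.000205 m/kN.
Compatibility — the spring shortens by R_2/k under the reaction it provides: δ_0 − R_2·δ_{22} = R_2/k. With 1/k = 0.000093 m/kN, R_2 = δ_0 / (δ_{22} + 1/k) = 0.007926 / (0.000205 + 0.000093) = 26.67 kN.
Moment equilibrium about 1: M_1 = Σ(load moments about 1) − R_2·L = 186 − 26.67×3 = 106 kN·m.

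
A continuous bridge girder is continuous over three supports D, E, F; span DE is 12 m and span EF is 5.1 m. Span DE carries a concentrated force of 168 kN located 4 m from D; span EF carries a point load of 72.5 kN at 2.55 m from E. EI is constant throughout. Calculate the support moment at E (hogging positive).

M_E = 230.3 kN·m

Release continuity at E by inserting a hinge; the redundant is the internal moment M_E. The primary structure is two simply-supported spans DE and EF.
End slopes at the hinge E, treating each span as simply supported:
  span DE: point load 168 at a = 4: Pab(L + a)/(6LEI) = 1195/EI
  span EF: point load 72.5 at a = 2.55: Pab(L + b)/(6LEI) = 117.9/EI
  relative rotation θ_0 = (1195 + 117.9)/EI = 1313/EI
A unit hogging moment at E produces rotation L₁/(3EI) + L₂/(3EI) = 5.7/EI.
Compatibility: M_E·(L₁+L₂)/(3EI) = θ_0, giving M_E = 230.3 kN·m (hogging).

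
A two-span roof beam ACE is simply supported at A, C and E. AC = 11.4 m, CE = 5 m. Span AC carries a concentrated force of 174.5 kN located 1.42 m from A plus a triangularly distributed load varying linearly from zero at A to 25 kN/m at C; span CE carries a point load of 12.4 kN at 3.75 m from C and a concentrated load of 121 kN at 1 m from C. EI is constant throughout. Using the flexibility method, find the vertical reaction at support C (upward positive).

R_C = 292.6 kN

Take M_C as the redundant. Released structure: two simple spans AC and CE with a hinge at C.
Rotations at C on the released spans (each span's end-slope, ×1/EI):
  span AC: point load 174.5 at a = 1.42: Pab(L + a)/(6LEI) = 463.5/EI
  span AC: triangular load, peak 25: w₀L³/(45EI) = 823.1/EI
  span CE: point load 12.4 at a = 3.75: Pab(L + b)/(6LEI) = 12.11/EI
  span CE: point load 121 at a = 1: Pab(L + b)/(6LEI) = 145.2/EI
  relative rotation θ_0 = (1287 + 157.3)/EI = 1444/EI
A unit hogging moment at C produces rotation L₁/(3EI) + L₂/(3EI) = 5.467/EI.
Compatibility: M_C·(L₁+L₂)/(3EI) = θ_0, giving M_C = 264.1 kN·m (hogging).
Span AC, ΣM about A with M_C applied at C: R_C^{AC}·11.4 = 1331 + 264.1, so R_C^{AC} = 139.9 kN and R_A = 317 − 139.9 = 177.1 kN.
Span CE, ΣM about E: R_C^{CE}·5 = 499.5 + 264.1, so R_C^{CE} = 152.7 kN and R_E = 133.4 − 152.7 = -19.33 kN.
R_C = 139.9 + 152.7 = 292.6 kN.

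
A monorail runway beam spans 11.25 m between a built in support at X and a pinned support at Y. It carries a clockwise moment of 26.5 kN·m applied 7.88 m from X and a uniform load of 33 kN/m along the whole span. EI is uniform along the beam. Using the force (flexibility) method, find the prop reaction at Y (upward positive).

Remove the prop at Y; the released (primary) structure is a cantilever built in at X.
Deflection at Y on the released cantilever, summing each load's contribution:
  clockwise couple 26.5 at a = 7.88: M₀a(2L − a)/(2EI) = 1526/EI
  UDL 33: wL⁴/(8EI) = 66075/EI
  δ_0 = 67601/EI
Flexibility coefficient — unit upward force at Y: δ_{YY} = L³/(3EI) = 474.6/EI.
The prop prevents deflection at Y: R_Y = δ_0/δ_{YY} = 67601/474.6 = 142.4 kN.

R_Y = 142.4 kN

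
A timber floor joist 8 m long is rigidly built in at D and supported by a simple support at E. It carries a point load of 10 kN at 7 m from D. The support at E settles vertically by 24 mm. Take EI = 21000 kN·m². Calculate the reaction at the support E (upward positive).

R_E = 5.182 kN

Choose R_E as the redundant. The primary structure is the cantilever fixed at D.
Primary-structure tip deflection at E by superposition:
  point load 10 at a = 7: Pa²(3L − a)/(6EI) = 1388/EI
Tip deflection under a unit load at E: L³/(3EI) = 170.7/EI.
With EI = 21000 kN·m²: δ_0 = 0.066111 m and δ_{EE} = 0.008127 m/kN.
Compatibility — the beam at E must follow the support down by 0.024 m: δ_0 − R_E·δ_{EE} = 0.024, so R_E = (0.066111 − 0.024)/0.008127 = 5.182 kN.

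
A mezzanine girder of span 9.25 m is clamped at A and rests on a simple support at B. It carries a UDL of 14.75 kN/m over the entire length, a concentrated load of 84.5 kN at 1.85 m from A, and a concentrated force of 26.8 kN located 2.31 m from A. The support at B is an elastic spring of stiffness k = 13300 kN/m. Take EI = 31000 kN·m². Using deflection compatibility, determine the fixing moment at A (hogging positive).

Remove the prop at B; the released (primary) structure is a cantilever built in at A.
Primary-structure tip deflection at B by superposition:
  UDL 14.75: wL⁴/(8EI) = 13498/EI
  point load 84.5 at a = 1.85: Pa²(3L − a)/(6EI) = 1248/EI
  point load 26.8 at a = 2.31: Pa²(3L − a)/(6EI) = 606.4/EI
  δ_0 = 15353/EI
Tip deflection under a unit load at B: L³/(3EI) = 263.8/EI.
With EI = 31000 kN·m²: δ_0 = 0.49525 m and δ_{BB} = 0.00851 m/kN.
Compatibility — the spring shortens by R_B/k under the reaction it provides: δ_0 − R_B·δ_{BB} = R_B/k. With 1/k = 0.000075 m/kN, R_B = δ_0 / (δ_{BB} + 1/k) = 0.49525 / (0.00851 + 0.000075) = 57.68 kN.
Moment equilibrium about A: M_A = Σ(load moments about A) − R_B·L = 849.3 − 57.68×9.25 = 315.7 kN·m.

M_A = 315.7 kN·m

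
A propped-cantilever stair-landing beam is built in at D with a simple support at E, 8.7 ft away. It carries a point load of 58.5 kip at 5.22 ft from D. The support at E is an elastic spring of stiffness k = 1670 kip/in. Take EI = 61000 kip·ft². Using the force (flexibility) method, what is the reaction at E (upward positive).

R_E = 24.93 kip

Remove the prop at E; the released (primary) structure is a cantilever built in at D.
Primary-structure tip deflection at E by superposition:
  point load 58.5 at a = 5.22: Pa²(3L − a)/(6EI) = 5547/EI
Tip deflection under a unit load at E: L³/(3EI) = 219.5/EI.
With EI = 61000 kip·ft²: δ_0 = 0.090938 ft and δ_{EE} = 0.003598 ft/kip.
Compatibility — the spring shortens by R_E/k under the reaction it provides: δ_0 − R_E·δ_{EE} = R_E/k. With 1/k = 1/(1670×12) ft/kip = 0.00005 ft/kip, R_E = δ_0 / (δ_{EE} + 1/k) = 0.090938 / (0.003598 + 0.00005) = 24.93 kip.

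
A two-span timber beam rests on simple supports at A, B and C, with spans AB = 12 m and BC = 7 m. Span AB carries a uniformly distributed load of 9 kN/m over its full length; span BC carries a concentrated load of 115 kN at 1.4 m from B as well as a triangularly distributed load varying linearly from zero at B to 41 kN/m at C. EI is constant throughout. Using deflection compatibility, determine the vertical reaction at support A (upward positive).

R_A = 38.32 kN

Insert a hinge at B; M_B is the redundant, and each span becomes simply supported.
Rotations at B on the released spans (each span's end-slope, ×1/EI):
  span AB: UDL 9: wL³/(24EI) = 648/EI
  span BC: point load 115 at a = 1.4: Pab(L + b)/(6LEI) = 270.5/EI
  span BC: triangular load, peak 41: 7w₀L³/(360EI) = 273.4/EI
  relative rotation θ_0 = (648 + 543.9)/EI = 1192/EI
A unit hogging moment at B produces rotation L₁/(3EI) + L₂/(3EI) = 6.333/EI.
Compatibility: M_B·(L₁+L₂)/(3EI) = θ_0, giving M_B = 188.2 kN·m (hogging).
Span AB, ΣM about A with M_B applied at B: R_B^{AB}·12 = 648 + 188.2, so R_B^{AB} = 69.68 kN and R_A = 108 − 69.68 = 38.32 kN.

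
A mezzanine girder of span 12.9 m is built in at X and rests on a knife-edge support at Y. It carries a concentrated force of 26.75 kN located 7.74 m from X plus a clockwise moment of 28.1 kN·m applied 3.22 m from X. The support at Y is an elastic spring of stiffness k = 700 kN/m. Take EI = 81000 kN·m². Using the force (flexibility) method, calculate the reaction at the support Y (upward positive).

R_Y = 11.18 kN

Release the roller at Y. Primary structure: cantilever fixed at X.
Downward deflection at the released point Y due to the loads:
  point load 26.75 at a = 7.74: Pa²(3L − a)/(6EI) = 8269/EI
  clockwise couple 28.1 at a = 3.22: M₀a(2L − a)/(2EI) = 1022/EI
  δ_0 = 9291/EI
Tip deflection under a unit load at Y: L³/(3EI) = 715.6/EI.
With EI = 81000 kN·m²: δ_0 = 0.1147 m and δ_{YY} = 0.008834 m/kN.
Compatibility — the spring shortens by R_Y/k under the reaction it provides: δ_0 − R_Y·δ_{YY} = R_Y/k. With 1/k = 0.001429 m/kN, R_Y = δ_0 / (δ_{YY} + 1/k) = 0.1147 / (0.008834 + 0.001429) = 11.18 kN.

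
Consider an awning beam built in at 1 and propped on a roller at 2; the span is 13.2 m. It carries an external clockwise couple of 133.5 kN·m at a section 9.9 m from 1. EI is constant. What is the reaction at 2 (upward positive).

R_2 = 14.22 kN

Release the roller at 2. Primary structure: cantilever fixed at 1.
Free-end deflection of the primary structure under the applied loading (downward +):
  clockwise couple 133.5 at a = 9.9: M₀a(2L − a)/(2EI) = 10904/EI
Tip deflection under a unit load at 2: L³/(3EI) = 766.7/EI.
Compatibility at 2: δ_0 − R_2·δ_{22} = 0, so R_2 = 10904/766.7 = 14.22 kN.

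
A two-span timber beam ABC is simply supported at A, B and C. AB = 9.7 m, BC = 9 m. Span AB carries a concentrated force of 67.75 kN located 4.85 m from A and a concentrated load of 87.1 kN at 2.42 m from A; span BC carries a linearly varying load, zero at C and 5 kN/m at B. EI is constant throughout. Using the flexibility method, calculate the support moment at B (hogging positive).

Release continuity at B by inserting a hinge; the redundant is the internal moment M_B. The primary structure is two simply-supported spans AB and BC.
Discontinuity in slope at B on the released structure — sum the simple-span end rotations:
  span AB: point load 67.75 at a = 4.85: Pab(L + a)/(6LEI) = 398.4/EI
  span AB: point load 87.1 at a = 2.42: Pab(L + a)/(6LEI) = 319.6/EI
  span BC: triangular load, peak 5: w₀L³/(45EI) = 81/EI
  relative rotation θ_0 = (718 + 81)/EI = 799/EI
A unit hogging moment at B produces rotation L₁/(3EI) + L₂/(3EI) = 6.233/EI.
Slope continuity at B: θ_0 = M_B·6.233/EI, so M_B = 799/6.233 = 128.2 kN·m (hogging).

M_B = 128.2 kN·m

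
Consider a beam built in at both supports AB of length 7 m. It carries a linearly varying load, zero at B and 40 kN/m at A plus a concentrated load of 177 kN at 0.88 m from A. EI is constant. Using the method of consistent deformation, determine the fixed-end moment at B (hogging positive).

Take the two fixed-end moments M_A, M_B as redundants; the released structure is the simple span AB.
Simple-span end rotations at A and B under the given loads:
  at A: triangular load, peak 40: w₀L³/(45EI) = 304.9/EI
  at B: triangular load, peak 40: 7w₀L³/(360EI) = 266.8/EI
  at A: point load 177 at a = 0.88: Pab(L + b)/(6LEI) = 297.8/EI
  at B: point load 177 at a = 0.88: Pab(L + a)/(6LEI) = 178.8/EI
  θ_A0 = 602.7/EI,  θ_B0 = 445.6/EI
Flexibility coefficients: a unit moment at one end gives L/(3EI) there and L/(6EI) at the far end, so f₁₁ = f₂₂ = 2.333/EI and f₁₂ = f₂₁ = 1.167/EI.
Compatibility — zero rotation at each built-in end:
  2.333 M_A + 1.167 M_B = 602.7
  1.167 M_A + 2.333 M_B = 445.6
Solving the pair gives M_A = 217.1 kN·m and M_B = 82.45 kN·m (hogging).

M_B = 82.45 kN·m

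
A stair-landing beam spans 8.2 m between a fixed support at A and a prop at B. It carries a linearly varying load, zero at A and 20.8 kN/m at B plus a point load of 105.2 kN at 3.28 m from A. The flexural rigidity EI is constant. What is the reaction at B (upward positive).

R_B = 68.79 kN

Remove the prop at B; the released (primary) structure is a cantilever built in at A.
Free-end deflection of the primary structure under the applied loading (downward +):
  triangular load, peak 20.8 at the free end: 11w₀L⁴/(120EI) = 8620/EI
  point load 105.2 at a = 3.28: Pa²(3L − a)/(6EI) = 4022/EI
  δ_0 = 12642/EI
Flexibility coefficient — unit upward force at B: δ_{BB} = L³/(3EI) = 183.8/EI.
Compatibility at B: δ_0 − R_B·δ_{BB} = 0, so R_B = 12642/183.8 = 68.79 kN.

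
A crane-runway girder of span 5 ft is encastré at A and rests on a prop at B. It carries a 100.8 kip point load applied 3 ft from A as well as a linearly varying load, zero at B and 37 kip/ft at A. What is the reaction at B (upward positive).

R_B = 62.05 kip

Choose R_B as the redundant. The primary structure is the cantilever fixed at A.
Free-end deflection of the primary structure under the applied loading (downward +):
  point load 100.8 at a = 3: Pa²(3L − a)/(6EI) = 1814/EI
  triangular load, peak 37 at the fixed end: w₀L⁴/(30EI) = 770.8/EI
  δ_0 = 2585/EI
Tip deflection under a unit load at B: L³/(3EI) = 41.67/EI.
The prop prevents deflection at B: R_B = δ_0/δ_{BB} = 2585/41.67 = 62.05 kip.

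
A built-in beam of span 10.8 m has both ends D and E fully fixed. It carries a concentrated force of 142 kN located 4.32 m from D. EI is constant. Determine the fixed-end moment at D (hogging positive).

Release both end moments; the primary structure is a simply-supported span DE with redundants M_D and M_E.
Simple-span end rotations at D and E under the given loads:
  at D: point load 142 at a = 4.32: Pab(L + b)/(6LEI) = 1060/EI
  at E: point load 142 at a = 4.32: Pab(L + a)/(6LEI) = 927.5/EI
  θ_D0 = 1060/EI,  θ_E0 = 927.5/EI
Flexibility coefficients: a unit moment at one end gives L/(3EI) there and L/(6EI) at the far end, so f₁₁ = f₂₂ = 3.6/EI and f₁₂ = f₂₁ = 1.8/EI.
Compatibility — zero rotation at each built-in end:
  3.6 M_D + 1.8 M_E = 1060
  1.8 M_D + 3.6 M_E = 927.5
Solving the pair gives M_D = 220.8 kN·m and M_E = 147.2 kN·m (hogging).

M_D = 220.8 kN·m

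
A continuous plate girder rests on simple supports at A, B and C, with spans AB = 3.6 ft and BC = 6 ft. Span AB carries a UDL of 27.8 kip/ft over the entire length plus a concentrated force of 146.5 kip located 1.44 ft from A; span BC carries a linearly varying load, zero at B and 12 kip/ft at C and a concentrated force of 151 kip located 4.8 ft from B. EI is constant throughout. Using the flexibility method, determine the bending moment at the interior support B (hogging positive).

M_B = 120.2 kip·ft

Release continuity at B by inserting a hinge; the redundant is the internal moment M_B. The primary structure is two simply-supported spans AB and BC.
Discontinuity in slope at B on the released structure — sum the simple-span end rotations:
  span AB: UDL 27.8: wL³/(24EI) = 54.04/EI
  span AB: point load 146.5 at a = 1.44: Pab(L + a)/(6LEI) = 106.3/EI
  span BC: triangular load, peak 12: 7w₀L³/(360EI) = 50.4/EI
  span BC: point load 151 at a = 4.8: Pab(L + b)/(6LEI) = 174/EI
  relative rotation θ_0 = (160.4 + 224.4)/EI = 384.7/EI
A unit hogging moment at B produces rotation L₁/(3EI) + L₂/(3EI) = 3.2/EI.
Slope continuity at B: θ_0 = M_B·3.2/EI, so M_B = 384.7/3.2 = 120.2 kip·ft (hogging).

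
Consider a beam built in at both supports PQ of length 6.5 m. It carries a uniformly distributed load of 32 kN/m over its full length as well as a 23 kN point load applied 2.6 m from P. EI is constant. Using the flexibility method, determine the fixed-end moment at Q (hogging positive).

Take the two fixed-end moments M_P, M_Q as redundants; the released structure is the simple span PQ.
On the primary (simply-supported) span, the end slopes from the loading are:
  at P: UDL 32: wL³/(24EI) = 366.2/EI
  at Q: UDL 32: wL³/(24EI) = 366.2/EI
  at P: point load 23 at a = 2.6: Pab(L + b)/(6LEI) = 62.19/EI
  at Q: point load 23 at a = 2.6: Pab(L + a)/(6LEI) = 54.42/EI
  θ_P0 = 428.4/EI,  θ_Q0 = 420.6/EI
Flexibility coefficients: a unit moment at one end gives L/(3EI) there and L/(6EI) at the far end, so f₁₁ = f₂₂ = 2.167/EI and f₁₂ = f₂₁ = 1.083/EI.
Compatibility — zero rotation at each built-in end:
  2.167 M_P + 1.083 M_Q = 428.4
  1.083 M_P + 2.167 M_Q = 420.6
Solving the pair gives M_P = 134.2 kN·m and M_Q = 127 kN·m (hogging).

M_Q = 127 kN·m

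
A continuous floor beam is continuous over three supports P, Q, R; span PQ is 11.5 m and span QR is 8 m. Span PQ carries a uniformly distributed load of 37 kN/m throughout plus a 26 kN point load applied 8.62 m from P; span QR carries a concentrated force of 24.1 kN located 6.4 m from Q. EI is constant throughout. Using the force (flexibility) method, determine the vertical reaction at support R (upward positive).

Insert a hinge at Q; M_Q is the redundant, and each span becomes simply supported.
Rotations at Q on the released spans (each span's end-slope, ×1/EI):
  span PQ: UDL 37: wL³/(24EI) = 2345/EI
  span PQ: point load 26 at a = 8.62: Pab(L + a)/(6LEI) = 188.2/EI
  span QR: point load 24.1 at a = 6.4: Pab(L + b)/(6LEI) = 49.36/EI
  relative rotation θ_0 = (2533 + 49.36)/EI = 2582/EI
A unit hogging moment at Q produces rotation L₁/(3EI) + L₂/(3EI) = 6.5/EI.
Slope continuity at Q: θ_0 = M_Q·6.5/EI, so M_Q = 2582/6.5 = 397.3 kN·m (hogging).
Span QR, ΣM about R: R_Q^{QR}·8 = 38.56 + 397.3, so R_Q^{QR} = 54.48 kN and R_R = 24.1 − 54.48 = -30.38 kN.

R_R = -30.38 kN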